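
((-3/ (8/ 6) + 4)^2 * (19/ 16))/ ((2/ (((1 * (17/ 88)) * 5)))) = 79135/ 45056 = 1.76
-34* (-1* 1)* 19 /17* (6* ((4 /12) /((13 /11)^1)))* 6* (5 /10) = 2508 /13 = 192.92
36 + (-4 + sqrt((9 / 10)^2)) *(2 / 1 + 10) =-6 / 5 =-1.20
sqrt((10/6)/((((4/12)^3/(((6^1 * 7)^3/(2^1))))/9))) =378 * sqrt(105) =3873.35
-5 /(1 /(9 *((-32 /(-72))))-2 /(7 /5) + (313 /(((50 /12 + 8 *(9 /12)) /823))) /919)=-1569652 /8285337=-0.19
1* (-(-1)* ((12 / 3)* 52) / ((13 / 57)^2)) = 51984 / 13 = 3998.77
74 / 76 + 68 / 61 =4841 / 2318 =2.09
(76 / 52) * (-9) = -171 / 13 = -13.15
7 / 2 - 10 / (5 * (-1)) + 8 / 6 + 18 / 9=53 / 6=8.83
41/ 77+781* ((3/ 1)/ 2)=180493/ 154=1172.03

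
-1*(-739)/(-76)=-739/76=-9.72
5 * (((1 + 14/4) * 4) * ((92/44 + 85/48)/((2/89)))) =2722065/176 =15466.28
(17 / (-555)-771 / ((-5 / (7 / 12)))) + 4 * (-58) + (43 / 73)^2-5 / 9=-5050006513 / 35491140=-142.29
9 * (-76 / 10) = -342 / 5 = -68.40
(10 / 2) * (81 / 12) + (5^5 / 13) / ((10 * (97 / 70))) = 51.10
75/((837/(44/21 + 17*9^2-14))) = 716675/5859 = 122.32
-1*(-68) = 68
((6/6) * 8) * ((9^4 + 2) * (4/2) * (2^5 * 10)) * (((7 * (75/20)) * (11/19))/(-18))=-1617123200/57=-28370582.46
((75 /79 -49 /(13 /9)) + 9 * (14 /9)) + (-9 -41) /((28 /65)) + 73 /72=-134.03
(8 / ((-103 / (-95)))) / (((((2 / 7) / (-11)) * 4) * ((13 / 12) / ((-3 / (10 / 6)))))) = 158004 / 1339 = 118.00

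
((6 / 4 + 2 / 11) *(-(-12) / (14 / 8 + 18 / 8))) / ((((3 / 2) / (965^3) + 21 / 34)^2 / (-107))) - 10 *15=-1565.15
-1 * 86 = -86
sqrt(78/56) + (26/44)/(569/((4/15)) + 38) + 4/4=95583/95557 + sqrt(273)/14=2.18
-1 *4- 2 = -6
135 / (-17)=-135 / 17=-7.94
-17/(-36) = 17/36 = 0.47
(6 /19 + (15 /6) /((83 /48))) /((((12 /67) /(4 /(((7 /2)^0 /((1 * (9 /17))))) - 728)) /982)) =-187954377740 /26809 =-7010868.65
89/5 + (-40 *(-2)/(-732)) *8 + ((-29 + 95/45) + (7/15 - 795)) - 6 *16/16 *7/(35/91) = -2508097/2745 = -913.70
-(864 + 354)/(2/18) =-10962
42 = 42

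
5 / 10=1 / 2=0.50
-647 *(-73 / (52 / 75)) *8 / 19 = 7084650 / 247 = 28682.79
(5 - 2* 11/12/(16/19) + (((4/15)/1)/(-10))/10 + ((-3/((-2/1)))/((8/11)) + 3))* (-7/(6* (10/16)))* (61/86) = -13463737/1290000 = -10.44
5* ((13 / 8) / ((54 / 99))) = 715 / 48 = 14.90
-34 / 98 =-17 / 49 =-0.35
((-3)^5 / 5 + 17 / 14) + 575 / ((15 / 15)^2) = 36933 / 70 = 527.61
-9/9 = -1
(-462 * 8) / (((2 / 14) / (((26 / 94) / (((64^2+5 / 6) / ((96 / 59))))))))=-193729536 / 68163113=-2.84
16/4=4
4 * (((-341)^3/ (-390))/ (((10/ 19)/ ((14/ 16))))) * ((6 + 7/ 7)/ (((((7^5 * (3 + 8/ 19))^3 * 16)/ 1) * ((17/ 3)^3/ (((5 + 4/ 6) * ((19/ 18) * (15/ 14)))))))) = 0.00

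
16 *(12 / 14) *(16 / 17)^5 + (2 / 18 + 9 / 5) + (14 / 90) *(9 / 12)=4349425583 / 357803964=12.16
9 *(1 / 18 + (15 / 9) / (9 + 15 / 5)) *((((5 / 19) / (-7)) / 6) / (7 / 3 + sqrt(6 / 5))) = -175 / 29032 + 15 *sqrt(30) / 29032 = -0.00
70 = 70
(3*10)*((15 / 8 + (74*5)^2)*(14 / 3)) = 19166262.50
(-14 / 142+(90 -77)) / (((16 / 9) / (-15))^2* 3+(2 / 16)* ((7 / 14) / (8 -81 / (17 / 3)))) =9526766400 / 23784787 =400.54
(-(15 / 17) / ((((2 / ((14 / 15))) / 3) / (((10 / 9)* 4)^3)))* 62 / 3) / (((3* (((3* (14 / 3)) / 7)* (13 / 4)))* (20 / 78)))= -5555200 / 12393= -448.25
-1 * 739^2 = -546121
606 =606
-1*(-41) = 41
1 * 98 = 98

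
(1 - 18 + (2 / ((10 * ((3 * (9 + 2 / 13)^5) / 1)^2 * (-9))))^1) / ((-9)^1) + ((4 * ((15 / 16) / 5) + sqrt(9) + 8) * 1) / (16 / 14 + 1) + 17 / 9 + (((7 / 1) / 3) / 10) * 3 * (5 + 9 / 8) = 449968287018080901244113739 / 33211395863968904230234320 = 13.55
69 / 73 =0.95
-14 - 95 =-109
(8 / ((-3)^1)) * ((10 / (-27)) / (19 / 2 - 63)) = -160 / 8667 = -0.02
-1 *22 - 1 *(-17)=-5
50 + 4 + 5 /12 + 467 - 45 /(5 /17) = 4421 /12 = 368.42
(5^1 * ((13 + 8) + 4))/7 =125/7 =17.86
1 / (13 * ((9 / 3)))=1 / 39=0.03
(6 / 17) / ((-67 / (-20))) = 120 / 1139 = 0.11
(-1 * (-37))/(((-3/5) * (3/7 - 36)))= 1295/747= 1.73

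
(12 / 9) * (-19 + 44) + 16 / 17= 1748 / 51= 34.27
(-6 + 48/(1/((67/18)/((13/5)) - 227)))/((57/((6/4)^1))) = -211249/741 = -285.09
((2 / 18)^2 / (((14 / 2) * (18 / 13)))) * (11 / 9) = 0.00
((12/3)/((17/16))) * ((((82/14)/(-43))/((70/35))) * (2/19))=-2624/97223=-0.03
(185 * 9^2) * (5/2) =74925/2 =37462.50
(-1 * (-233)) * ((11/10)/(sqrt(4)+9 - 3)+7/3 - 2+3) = 194089/240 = 808.70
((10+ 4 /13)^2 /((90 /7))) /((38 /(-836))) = -1382612 /7605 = -181.80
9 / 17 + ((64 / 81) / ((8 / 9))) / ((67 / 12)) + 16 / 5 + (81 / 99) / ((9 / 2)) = 4.07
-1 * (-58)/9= 58/9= 6.44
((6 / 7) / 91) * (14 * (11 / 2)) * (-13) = -66 / 7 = -9.43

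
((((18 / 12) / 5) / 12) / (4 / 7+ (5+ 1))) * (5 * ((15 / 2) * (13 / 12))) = 455 / 2944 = 0.15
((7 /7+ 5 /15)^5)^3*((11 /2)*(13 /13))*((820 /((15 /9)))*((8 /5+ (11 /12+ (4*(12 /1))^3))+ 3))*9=1606730515598016512 /7971615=201556461971.38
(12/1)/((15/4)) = 16/5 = 3.20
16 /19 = 0.84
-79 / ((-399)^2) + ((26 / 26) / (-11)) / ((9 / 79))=-466100 / 583737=-0.80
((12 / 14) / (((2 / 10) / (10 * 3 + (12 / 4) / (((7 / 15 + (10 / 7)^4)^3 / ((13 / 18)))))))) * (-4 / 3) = -5573649284778224100 / 32489337464919601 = -171.55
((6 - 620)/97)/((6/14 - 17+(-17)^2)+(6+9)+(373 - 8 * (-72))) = -4298/839535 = -0.01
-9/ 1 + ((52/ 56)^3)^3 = -175344921683/ 20661046784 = -8.49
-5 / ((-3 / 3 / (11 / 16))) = 55 / 16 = 3.44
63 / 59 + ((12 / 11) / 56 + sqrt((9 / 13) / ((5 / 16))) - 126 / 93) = 1.22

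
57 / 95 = 3 / 5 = 0.60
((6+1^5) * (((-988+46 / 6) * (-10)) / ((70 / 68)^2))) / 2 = 3399796 / 105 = 32379.01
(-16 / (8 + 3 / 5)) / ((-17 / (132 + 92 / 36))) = 96880 / 6579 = 14.73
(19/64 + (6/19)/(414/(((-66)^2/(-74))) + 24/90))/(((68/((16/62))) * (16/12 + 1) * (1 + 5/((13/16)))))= 408187/7175640928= 0.00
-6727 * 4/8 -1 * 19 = -6765/2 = -3382.50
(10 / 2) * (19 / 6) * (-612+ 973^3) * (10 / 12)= 437554184875 / 36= 12154282913.19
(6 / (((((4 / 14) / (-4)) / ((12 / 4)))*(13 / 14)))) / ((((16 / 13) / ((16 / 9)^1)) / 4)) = -1568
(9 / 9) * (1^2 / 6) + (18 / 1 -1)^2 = 1735 / 6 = 289.17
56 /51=1.10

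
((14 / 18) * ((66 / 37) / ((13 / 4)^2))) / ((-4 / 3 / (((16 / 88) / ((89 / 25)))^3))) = -7000000 / 533388709997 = -0.00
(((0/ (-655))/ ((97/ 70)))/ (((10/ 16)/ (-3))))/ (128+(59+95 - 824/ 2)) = 0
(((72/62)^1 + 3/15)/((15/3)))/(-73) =-211/56575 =-0.00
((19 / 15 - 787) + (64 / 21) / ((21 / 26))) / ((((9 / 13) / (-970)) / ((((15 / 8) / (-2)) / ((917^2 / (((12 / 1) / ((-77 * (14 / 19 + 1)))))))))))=788370895 / 7193009439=0.11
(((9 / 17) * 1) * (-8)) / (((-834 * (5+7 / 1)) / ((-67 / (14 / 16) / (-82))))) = 268 / 678181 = 0.00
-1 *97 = -97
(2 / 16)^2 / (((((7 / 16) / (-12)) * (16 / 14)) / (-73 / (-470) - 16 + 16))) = -219 / 3760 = -0.06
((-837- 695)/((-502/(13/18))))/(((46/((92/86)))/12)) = 19916/32379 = 0.62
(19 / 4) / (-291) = -19 / 1164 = -0.02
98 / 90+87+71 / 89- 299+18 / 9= -833494 / 4005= -208.11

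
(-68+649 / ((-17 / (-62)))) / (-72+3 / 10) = -390820 / 12189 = -32.06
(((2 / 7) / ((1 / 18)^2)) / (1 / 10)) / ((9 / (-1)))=-720 / 7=-102.86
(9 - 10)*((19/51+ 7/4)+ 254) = -52249/204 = -256.12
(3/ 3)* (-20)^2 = 400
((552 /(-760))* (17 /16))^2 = 1375929 /2310400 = 0.60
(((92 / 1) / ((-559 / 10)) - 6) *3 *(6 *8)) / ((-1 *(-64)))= -19233 / 1118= -17.20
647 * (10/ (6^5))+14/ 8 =10039/ 3888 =2.58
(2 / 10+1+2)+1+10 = 71 / 5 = 14.20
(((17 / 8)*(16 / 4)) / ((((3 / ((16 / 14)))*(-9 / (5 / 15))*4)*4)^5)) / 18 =-17 / 67509948012603264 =-0.00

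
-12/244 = -3/61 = -0.05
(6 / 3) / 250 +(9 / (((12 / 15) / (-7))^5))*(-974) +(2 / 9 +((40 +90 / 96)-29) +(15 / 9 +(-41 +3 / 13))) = 3366724203390029 / 7488000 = 449615945.97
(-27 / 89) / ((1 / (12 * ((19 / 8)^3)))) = -555579 / 11392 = -48.77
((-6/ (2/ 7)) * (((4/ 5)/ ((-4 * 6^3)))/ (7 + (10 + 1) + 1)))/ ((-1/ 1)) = -7/ 6840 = -0.00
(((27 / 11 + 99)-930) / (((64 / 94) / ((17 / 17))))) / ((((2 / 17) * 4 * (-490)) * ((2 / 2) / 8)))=74307 / 1760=42.22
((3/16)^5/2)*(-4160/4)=-15795/131072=-0.12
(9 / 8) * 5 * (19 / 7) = 15.27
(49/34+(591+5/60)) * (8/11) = 241750/561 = 430.93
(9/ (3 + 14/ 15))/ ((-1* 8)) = -135/ 472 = -0.29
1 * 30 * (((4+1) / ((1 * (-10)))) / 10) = -3 / 2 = -1.50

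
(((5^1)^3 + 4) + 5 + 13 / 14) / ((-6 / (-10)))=9445 / 42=224.88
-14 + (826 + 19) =831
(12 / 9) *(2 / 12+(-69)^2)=57134 / 9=6348.22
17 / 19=0.89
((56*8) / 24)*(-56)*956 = -2998016 / 3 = -999338.67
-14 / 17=-0.82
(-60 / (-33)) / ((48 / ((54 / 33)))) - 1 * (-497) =497.06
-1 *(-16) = 16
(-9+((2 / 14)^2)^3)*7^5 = -1058840 / 7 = -151262.86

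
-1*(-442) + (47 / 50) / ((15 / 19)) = 332393 / 750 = 443.19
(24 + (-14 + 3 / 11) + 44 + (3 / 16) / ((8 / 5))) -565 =-718939 / 1408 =-510.61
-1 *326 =-326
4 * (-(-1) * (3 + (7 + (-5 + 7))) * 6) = 288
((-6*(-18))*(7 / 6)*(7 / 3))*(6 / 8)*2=441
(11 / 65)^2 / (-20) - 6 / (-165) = 32469 / 929500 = 0.03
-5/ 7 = -0.71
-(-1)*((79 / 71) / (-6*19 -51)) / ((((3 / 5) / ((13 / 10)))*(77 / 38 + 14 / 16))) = -78052 / 15498945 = -0.01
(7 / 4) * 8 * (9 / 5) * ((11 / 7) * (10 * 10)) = 3960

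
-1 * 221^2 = -48841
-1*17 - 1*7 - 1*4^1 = -28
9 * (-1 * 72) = -648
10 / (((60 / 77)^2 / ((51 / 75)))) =100793 / 9000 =11.20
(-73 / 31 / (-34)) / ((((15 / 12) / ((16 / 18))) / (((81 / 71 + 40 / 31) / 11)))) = 6249968 / 574163865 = 0.01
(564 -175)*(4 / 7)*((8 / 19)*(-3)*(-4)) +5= 150041 / 133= 1128.13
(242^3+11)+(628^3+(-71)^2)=261850692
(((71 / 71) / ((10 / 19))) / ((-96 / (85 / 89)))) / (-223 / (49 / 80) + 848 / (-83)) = 1313641 / 26012583936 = 0.00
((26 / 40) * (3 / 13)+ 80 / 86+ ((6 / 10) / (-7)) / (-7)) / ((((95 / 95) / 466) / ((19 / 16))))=203805799 / 337120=604.55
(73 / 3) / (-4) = -73 / 12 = -6.08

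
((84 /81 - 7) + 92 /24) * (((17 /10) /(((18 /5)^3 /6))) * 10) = -244375 /52488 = -4.66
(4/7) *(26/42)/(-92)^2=13/311052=0.00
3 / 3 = 1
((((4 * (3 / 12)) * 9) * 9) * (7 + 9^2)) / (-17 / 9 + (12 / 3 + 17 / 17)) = 16038 / 7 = 2291.14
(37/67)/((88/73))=2701/5896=0.46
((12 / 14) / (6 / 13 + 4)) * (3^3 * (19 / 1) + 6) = 20241 / 203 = 99.71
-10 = -10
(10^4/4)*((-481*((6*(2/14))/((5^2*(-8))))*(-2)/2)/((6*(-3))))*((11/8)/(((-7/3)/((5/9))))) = -661375/7056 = -93.73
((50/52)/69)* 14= 175/897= 0.20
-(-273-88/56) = 1922/7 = 274.57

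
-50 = -50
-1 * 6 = -6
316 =316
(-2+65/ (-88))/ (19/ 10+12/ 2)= -1205/ 3476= -0.35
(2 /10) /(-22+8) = -1 /70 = -0.01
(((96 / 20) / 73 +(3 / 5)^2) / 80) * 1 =0.01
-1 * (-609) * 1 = 609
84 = 84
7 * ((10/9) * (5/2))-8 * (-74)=5503/9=611.44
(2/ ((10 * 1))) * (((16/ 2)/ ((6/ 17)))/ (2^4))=17/ 60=0.28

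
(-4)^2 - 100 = -84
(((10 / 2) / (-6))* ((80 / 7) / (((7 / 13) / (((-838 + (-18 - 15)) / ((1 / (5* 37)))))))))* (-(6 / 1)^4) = -180986832000 / 49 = -3693608816.33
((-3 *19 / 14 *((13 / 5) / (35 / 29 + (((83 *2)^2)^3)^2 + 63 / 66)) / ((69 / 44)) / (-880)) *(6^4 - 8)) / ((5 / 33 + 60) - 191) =-2600169 / 15076842090450622108649573262220325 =-0.00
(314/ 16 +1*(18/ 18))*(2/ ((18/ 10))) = 275/ 12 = 22.92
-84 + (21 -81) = -144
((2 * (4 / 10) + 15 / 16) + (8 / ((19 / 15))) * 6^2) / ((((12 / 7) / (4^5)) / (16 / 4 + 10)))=546041888 / 285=1915936.45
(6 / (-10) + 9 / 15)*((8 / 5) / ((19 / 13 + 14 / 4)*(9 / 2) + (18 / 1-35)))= 0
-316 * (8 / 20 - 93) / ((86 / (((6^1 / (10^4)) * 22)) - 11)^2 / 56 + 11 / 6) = 8922447072 / 230345767865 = 0.04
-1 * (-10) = 10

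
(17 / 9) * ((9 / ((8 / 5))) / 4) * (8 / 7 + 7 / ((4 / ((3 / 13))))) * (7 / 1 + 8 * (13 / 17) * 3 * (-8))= -6691255 / 11648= -574.46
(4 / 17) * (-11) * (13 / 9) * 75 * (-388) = 5548400 / 51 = 108792.16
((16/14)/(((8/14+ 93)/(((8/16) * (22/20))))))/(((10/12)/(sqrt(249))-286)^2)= 676817856 * sqrt(249)/352134923189409563455+ 144596725321752/1760674615947047817275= 0.00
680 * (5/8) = 425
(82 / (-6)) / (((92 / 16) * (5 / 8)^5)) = -5373952 / 215625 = -24.92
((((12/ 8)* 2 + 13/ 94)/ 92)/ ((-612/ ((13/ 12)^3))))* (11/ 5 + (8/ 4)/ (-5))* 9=-129623/ 112908288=-0.00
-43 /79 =-0.54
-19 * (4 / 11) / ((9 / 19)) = -1444 / 99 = -14.59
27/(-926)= -27/926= -0.03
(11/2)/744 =11/1488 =0.01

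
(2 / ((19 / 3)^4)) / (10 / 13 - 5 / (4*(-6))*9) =0.00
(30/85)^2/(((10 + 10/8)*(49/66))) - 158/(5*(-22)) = 226067/155771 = 1.45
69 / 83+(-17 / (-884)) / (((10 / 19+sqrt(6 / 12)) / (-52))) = 42649 / 13363-361 * sqrt(2) / 161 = 0.02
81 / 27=3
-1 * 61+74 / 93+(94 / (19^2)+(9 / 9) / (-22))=-44308507 / 738606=-59.99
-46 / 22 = -23 / 11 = -2.09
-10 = -10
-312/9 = -34.67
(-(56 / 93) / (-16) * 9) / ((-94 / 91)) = -1911 / 5828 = -0.33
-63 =-63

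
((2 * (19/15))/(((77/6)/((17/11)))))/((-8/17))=-0.65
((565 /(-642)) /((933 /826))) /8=-233345 /2395944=-0.10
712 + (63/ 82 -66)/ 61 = 3556075/ 5002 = 710.93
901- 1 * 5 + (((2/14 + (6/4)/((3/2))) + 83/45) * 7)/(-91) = 3668179/4095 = 895.77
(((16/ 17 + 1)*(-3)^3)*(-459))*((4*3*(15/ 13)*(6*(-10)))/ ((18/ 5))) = -72171000/ 13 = -5551615.38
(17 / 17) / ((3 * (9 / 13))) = 13 / 27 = 0.48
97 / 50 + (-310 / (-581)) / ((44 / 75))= 2.85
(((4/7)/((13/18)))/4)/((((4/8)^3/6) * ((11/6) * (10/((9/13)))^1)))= 23328/65065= 0.36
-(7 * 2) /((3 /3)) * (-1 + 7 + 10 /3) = -392 /3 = -130.67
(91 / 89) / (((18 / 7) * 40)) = 637 / 64080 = 0.01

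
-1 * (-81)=81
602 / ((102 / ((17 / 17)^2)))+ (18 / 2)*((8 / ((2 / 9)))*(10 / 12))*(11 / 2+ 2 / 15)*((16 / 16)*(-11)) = -852980 / 51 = -16725.10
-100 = -100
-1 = -1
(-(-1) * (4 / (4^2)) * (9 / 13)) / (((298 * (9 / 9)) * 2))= 9 / 30992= 0.00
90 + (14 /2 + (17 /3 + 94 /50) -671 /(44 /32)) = -28759 /75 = -383.45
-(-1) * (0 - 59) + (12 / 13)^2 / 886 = -4417081 / 74867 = -59.00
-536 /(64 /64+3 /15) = -1340 /3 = -446.67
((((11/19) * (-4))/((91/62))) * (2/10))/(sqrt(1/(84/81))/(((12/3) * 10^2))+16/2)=-2793472000/70819833331+1309440 * sqrt(21)/495738833317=-0.04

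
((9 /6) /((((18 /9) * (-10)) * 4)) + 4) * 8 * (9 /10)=5733 /200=28.66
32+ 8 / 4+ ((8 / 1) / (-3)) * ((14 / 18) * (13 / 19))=16714 / 513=32.58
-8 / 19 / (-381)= 8 / 7239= 0.00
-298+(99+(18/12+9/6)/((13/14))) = -2545/13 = -195.77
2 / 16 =1 / 8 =0.12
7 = 7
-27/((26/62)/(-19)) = 1223.31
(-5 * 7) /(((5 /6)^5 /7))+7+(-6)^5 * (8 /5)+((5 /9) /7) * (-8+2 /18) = -4622773858 /354375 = -13044.86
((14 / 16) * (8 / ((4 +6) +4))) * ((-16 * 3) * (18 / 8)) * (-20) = 1080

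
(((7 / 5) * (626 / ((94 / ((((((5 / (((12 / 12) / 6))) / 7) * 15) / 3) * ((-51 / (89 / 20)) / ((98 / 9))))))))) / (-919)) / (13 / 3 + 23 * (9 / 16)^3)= 529614028800 / 19504973524477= 0.03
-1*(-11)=11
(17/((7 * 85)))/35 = 1/1225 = 0.00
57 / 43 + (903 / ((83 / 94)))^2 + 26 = 309821113307 / 296227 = 1045890.87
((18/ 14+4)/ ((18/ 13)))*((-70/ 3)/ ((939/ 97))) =-233285/ 25353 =-9.20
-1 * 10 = -10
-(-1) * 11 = 11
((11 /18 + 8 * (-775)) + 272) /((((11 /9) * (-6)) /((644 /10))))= 17177573 /330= 52053.25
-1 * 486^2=-236196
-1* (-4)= 4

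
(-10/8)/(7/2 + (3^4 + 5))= -5/358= -0.01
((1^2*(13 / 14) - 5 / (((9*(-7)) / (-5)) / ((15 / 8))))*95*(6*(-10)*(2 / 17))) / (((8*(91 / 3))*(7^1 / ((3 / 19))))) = -6975 / 606424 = -0.01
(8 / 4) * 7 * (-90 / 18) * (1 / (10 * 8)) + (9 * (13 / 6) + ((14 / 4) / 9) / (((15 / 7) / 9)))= 2431 / 120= 20.26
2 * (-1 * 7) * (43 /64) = -301 /32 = -9.41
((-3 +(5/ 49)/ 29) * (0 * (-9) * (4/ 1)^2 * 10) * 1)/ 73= 0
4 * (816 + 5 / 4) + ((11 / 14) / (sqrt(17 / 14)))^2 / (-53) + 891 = 52474119 / 12614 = 4159.99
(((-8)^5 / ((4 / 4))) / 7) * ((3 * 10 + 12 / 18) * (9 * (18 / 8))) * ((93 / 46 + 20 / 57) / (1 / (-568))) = 521039904768 / 133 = 3917593268.93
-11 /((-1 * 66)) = 1 /6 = 0.17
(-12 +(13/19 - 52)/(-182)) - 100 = -111.72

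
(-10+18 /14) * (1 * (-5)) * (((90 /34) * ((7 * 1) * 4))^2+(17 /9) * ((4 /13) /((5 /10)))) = 56665493720 /236691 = 239407.05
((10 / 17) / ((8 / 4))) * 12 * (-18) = -1080 / 17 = -63.53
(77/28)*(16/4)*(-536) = -5896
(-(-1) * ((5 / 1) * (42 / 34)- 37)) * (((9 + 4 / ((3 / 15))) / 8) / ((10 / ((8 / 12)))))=-3799 / 510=-7.45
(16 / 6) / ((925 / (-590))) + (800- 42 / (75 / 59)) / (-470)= -2173357 / 652125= -3.33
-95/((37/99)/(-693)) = 6517665/37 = 176153.11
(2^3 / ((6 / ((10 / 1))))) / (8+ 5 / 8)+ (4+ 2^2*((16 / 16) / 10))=6154 / 1035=5.95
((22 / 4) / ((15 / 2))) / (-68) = -11 / 1020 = -0.01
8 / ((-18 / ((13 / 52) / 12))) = -0.01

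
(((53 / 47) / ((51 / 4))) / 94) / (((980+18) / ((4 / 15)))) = 212 / 843252615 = 0.00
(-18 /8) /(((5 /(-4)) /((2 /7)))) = 18 /35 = 0.51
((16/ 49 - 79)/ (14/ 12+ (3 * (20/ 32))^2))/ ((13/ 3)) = -2220480/ 572663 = -3.88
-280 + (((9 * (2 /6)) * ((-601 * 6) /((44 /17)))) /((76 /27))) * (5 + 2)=-17847277 /1672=-10674.21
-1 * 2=-2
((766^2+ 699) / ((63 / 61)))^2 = 1284129665910025 / 3969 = 323539850317.47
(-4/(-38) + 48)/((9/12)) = 3656/57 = 64.14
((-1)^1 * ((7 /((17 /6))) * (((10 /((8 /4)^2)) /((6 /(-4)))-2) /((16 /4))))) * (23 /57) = 1771 /1938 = 0.91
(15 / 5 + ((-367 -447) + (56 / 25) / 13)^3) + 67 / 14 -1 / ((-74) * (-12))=-539010697.55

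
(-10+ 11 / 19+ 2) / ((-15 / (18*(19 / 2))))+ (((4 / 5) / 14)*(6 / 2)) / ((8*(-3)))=11843 / 140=84.59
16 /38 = 0.42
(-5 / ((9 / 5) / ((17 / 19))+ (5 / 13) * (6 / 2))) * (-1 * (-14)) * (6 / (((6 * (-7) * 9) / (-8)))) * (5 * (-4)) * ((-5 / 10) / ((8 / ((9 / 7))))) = -55250 / 12243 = -4.51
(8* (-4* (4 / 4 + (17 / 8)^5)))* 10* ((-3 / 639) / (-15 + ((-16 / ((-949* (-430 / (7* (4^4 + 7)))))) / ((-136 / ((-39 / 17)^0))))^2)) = -87383755597152828125 / 19681038130479627264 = -4.44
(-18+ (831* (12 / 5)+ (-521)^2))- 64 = 1366767 / 5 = 273353.40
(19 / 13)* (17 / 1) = 323 / 13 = 24.85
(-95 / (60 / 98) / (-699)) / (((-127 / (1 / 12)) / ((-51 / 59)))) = 15827 / 125702568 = 0.00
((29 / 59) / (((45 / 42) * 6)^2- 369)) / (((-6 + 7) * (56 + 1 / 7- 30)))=-0.00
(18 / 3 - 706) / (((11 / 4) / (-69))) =193200 / 11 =17563.64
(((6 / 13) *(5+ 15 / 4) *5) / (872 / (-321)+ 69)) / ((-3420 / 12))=-0.00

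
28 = 28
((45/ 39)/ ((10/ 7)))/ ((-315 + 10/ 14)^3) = -7203/ 276848000000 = -0.00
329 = 329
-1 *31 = -31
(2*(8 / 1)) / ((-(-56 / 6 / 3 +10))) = -72 / 31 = -2.32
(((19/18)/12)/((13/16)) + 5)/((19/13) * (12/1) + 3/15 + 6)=8965/41661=0.22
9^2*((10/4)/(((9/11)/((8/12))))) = 165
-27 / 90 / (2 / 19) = -57 / 20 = -2.85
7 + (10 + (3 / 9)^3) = 460 / 27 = 17.04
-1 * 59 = -59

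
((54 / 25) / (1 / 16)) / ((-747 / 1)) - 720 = -1494096 / 2075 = -720.05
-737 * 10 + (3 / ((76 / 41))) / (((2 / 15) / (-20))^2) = 551845 / 19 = 29044.47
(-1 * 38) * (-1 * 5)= 190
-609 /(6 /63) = -12789 /2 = -6394.50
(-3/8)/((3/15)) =-15/8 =-1.88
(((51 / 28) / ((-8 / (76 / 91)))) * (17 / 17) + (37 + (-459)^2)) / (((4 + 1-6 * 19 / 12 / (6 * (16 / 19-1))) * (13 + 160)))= 9664361631 / 119237482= 81.05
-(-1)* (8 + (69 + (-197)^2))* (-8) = -311088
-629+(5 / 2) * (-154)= -1014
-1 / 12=-0.08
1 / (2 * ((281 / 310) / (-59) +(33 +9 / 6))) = 9145 / 630724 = 0.01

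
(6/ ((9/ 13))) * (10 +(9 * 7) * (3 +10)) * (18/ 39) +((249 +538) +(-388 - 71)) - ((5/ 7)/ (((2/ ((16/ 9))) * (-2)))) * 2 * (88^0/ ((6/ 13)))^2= 2067838/ 567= 3646.98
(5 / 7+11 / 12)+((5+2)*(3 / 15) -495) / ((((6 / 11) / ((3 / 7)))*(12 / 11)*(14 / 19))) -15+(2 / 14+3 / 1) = -492.70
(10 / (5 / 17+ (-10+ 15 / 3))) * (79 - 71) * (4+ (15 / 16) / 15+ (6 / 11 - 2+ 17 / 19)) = -199121 / 3344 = -59.55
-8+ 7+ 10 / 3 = 7 / 3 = 2.33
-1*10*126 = -1260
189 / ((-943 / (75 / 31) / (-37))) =524475 / 29233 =17.94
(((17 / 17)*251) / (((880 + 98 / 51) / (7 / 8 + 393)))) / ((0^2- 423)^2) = 13445317 / 21460982832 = 0.00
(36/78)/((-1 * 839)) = -6/10907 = -0.00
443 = 443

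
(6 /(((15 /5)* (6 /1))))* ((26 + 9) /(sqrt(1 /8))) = 70* sqrt(2) /3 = 33.00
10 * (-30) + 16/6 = -892/3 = -297.33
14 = 14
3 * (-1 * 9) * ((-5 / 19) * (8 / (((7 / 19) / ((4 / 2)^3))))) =8640 / 7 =1234.29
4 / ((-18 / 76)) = -152 / 9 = -16.89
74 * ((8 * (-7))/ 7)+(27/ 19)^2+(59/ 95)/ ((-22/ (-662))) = -11343014/ 19855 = -571.29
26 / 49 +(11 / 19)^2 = 15315 / 17689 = 0.87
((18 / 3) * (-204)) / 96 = -12.75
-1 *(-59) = 59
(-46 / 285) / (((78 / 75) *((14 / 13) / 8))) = -460 / 399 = -1.15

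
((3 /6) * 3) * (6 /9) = 1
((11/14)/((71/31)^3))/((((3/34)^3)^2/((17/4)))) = 1075747147846184/1826419833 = 588992.26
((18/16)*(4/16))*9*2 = 81/16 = 5.06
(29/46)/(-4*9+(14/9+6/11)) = -2871/154376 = -0.02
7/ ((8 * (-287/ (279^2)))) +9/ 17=-1320345/ 5576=-236.79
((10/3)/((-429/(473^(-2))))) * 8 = -80/287939223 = -0.00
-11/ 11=-1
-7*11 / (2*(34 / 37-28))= 2849 / 2004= 1.42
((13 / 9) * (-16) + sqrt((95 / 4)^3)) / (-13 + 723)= -104 / 3195 + 19 * sqrt(95) / 1136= 0.13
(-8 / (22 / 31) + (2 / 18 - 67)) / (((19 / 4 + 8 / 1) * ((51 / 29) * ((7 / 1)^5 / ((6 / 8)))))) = -224402 / 1442595231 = -0.00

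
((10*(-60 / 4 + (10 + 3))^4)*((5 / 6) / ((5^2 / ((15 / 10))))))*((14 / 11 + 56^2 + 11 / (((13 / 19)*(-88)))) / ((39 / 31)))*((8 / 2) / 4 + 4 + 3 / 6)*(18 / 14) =333761283 / 2366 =141065.63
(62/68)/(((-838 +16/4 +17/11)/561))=-11253/18314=-0.61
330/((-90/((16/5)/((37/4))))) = -704/555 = -1.27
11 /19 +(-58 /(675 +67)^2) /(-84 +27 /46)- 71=-706635943073 /10034441823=-70.42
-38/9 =-4.22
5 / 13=0.38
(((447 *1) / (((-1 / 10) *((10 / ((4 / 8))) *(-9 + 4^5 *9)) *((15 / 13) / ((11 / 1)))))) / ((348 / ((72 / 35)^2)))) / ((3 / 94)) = -1456624 / 16519125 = -0.09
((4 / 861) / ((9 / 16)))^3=262144 / 465304210749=0.00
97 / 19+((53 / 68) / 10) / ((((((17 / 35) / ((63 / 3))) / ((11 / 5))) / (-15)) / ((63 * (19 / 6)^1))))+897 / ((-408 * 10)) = -608958947 / 27455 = -22180.26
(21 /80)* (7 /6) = 49 /160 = 0.31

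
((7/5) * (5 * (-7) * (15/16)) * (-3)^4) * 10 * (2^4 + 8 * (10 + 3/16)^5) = -34252186472996625/1048576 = -32665430520.05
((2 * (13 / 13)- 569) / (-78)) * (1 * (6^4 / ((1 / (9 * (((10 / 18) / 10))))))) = 4710.46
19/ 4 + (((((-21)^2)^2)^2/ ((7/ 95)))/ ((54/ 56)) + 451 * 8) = 2129286911811/ 4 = 532321727952.75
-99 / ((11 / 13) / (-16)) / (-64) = -117 / 4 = -29.25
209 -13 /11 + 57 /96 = 73361 /352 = 208.41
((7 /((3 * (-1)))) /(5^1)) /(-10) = 7 /150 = 0.05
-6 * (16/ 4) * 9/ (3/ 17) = -1224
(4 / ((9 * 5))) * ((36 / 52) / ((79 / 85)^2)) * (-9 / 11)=-52020 / 892463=-0.06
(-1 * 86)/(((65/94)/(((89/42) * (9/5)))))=-1079214/2275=-474.38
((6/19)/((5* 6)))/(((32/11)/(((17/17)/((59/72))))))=99/22420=0.00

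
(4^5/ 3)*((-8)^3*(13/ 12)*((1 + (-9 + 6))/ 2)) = 1703936/ 9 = 189326.22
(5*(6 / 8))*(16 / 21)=20 / 7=2.86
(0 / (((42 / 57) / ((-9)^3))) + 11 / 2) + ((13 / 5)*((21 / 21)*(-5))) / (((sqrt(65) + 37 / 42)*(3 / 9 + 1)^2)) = 5075713 / 906328 - 51597*sqrt(65) / 453164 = 4.68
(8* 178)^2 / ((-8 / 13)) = -3295136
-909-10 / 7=-6373 / 7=-910.43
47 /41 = 1.15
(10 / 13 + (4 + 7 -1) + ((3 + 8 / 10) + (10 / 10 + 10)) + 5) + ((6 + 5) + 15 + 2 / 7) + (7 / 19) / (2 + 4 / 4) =1477718 / 25935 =56.98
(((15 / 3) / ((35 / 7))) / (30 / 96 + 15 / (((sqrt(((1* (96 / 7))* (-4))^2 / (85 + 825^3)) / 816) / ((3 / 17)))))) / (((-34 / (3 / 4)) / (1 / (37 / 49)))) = 294 / 28036490630611055 -37044* sqrt(561515710) / 28036490630611055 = -0.00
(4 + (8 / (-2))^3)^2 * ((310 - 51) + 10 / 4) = 941400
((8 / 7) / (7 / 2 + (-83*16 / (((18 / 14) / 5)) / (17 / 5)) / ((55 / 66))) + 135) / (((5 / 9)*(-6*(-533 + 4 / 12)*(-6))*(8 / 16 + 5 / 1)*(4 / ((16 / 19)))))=-526068657 / 1084557282655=-0.00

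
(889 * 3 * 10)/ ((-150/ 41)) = -7289.80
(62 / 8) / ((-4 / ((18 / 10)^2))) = -2511 / 400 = -6.28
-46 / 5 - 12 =-106 / 5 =-21.20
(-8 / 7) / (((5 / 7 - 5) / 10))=8 / 3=2.67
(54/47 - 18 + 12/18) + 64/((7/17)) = 137434/987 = 139.24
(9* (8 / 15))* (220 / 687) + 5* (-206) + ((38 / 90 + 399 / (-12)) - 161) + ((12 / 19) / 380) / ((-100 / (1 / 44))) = -20007018225283 / 16368462000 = -1222.29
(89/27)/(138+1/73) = 6497/272025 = 0.02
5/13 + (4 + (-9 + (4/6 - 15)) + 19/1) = 2/39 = 0.05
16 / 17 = 0.94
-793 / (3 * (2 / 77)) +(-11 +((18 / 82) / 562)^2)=-16227194095771 / 1592801292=-10187.83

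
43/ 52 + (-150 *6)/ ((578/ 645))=-15080573/ 15028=-1003.50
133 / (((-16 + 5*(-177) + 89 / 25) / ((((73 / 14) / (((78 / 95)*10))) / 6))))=-658825 / 42000192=-0.02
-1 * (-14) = 14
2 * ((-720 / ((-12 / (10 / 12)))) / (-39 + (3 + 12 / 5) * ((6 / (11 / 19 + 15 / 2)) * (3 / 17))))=-2609500 / 999237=-2.61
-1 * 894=-894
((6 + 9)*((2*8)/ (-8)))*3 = -90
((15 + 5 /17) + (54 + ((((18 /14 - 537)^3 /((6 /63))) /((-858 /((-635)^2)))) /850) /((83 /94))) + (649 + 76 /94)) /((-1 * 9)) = -156572693904505951 /1394049657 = -112315004.79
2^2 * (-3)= -12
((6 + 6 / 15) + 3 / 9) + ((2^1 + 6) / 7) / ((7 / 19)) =7229 / 735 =9.84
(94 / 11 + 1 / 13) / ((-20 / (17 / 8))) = -20961 / 22880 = -0.92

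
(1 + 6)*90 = 630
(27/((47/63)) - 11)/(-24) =-148/141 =-1.05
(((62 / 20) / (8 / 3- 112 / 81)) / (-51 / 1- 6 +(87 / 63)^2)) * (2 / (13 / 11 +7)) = -1353429 / 126339200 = -0.01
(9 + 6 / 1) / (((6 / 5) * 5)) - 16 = -27 / 2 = -13.50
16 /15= 1.07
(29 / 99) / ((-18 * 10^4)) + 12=213839971 / 17820000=12.00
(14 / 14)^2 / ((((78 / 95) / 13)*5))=19 / 6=3.17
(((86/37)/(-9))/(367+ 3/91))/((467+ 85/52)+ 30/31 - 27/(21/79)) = -11038573/5773618826775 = -0.00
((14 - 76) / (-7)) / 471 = 62 / 3297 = 0.02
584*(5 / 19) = 2920 / 19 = 153.68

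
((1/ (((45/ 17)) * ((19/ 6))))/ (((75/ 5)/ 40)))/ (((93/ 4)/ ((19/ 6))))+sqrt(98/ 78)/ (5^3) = 0.05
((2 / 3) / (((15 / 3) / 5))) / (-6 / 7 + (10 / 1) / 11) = 77 / 6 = 12.83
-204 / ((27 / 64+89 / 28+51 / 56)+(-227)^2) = -30464 / 7695671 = -0.00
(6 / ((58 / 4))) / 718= 6 / 10411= 0.00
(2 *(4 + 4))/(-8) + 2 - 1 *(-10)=10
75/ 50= 3/ 2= 1.50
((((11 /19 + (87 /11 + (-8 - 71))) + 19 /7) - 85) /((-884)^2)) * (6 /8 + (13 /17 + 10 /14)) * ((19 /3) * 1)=-237179123 /85925775936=-0.00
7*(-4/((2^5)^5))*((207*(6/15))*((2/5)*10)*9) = -0.00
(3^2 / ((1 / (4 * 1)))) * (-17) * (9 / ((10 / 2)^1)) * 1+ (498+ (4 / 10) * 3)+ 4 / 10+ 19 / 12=-7205 / 12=-600.42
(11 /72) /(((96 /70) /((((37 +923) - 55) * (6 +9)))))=1742125 /1152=1512.26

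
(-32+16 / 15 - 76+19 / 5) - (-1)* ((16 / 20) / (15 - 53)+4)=-28259 / 285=-99.15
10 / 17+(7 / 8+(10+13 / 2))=2443 / 136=17.96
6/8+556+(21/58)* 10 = 65003/116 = 560.37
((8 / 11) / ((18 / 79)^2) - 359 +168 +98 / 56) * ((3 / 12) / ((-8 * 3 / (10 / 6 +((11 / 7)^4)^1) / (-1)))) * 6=-4366291969 / 51342984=-85.04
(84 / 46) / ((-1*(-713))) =42 / 16399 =0.00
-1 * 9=-9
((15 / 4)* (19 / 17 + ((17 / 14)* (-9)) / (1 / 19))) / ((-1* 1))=737295 / 952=774.47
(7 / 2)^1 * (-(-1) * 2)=7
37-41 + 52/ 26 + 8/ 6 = -0.67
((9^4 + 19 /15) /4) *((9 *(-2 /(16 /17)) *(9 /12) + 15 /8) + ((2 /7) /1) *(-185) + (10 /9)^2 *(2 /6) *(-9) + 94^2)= 372802160747 /25920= 14382799.41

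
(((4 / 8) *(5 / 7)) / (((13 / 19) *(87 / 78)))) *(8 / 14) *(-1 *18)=-4.81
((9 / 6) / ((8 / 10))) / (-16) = -15 / 128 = -0.12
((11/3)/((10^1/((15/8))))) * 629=6919/16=432.44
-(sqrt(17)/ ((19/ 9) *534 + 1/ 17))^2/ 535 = -44217/ 1768659179815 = -0.00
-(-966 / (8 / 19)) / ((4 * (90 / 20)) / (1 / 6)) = 3059 / 144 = 21.24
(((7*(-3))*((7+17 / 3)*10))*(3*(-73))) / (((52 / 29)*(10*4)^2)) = 844683 / 4160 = 203.05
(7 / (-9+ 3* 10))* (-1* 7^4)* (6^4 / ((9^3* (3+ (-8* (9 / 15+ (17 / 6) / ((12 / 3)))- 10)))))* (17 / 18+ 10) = 891.52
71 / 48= 1.48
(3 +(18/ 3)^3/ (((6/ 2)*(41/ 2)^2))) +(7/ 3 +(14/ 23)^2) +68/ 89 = 1576345448/ 237429483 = 6.64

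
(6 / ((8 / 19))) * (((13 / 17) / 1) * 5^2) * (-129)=-2389725 / 68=-35143.01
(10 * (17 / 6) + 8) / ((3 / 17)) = 1853 / 9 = 205.89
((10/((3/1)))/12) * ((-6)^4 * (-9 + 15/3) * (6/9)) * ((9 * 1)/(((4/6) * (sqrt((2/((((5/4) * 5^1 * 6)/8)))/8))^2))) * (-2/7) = 69428.57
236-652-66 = -482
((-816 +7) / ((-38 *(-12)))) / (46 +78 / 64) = -3236 / 86127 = -0.04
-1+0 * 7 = -1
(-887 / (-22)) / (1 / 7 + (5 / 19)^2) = 2241449 / 11792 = 190.08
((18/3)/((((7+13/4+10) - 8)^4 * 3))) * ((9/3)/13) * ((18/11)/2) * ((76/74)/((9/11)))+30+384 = 1147967940702/2772869281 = 414.00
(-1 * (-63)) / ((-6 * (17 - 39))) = 21 / 44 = 0.48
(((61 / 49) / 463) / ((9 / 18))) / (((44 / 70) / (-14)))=-610 / 5093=-0.12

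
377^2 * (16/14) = 1137032/7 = 162433.14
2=2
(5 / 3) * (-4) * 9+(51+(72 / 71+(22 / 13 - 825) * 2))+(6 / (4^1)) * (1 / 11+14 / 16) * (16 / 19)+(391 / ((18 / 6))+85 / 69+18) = -6672222504 / 4436861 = -1503.82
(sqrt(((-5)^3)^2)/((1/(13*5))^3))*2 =68656250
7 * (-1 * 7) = -49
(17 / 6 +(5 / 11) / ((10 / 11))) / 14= 5 / 21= 0.24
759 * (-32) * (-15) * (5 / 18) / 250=2024 / 5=404.80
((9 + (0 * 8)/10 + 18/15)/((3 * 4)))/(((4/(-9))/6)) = -459/40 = -11.48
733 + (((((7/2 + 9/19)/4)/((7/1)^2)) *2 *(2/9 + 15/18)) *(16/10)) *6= 539057/735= 733.41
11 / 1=11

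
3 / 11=0.27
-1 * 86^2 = -7396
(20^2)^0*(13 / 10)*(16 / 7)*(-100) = -297.14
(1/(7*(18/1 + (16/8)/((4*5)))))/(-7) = -0.00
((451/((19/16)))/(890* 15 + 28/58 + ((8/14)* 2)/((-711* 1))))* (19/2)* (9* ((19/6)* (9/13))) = 33393315879/6262473737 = 5.33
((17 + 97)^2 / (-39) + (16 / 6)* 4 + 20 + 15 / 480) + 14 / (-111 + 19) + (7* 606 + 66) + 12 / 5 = 575187253 / 143520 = 4007.71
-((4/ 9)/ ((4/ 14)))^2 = -196/ 81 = -2.42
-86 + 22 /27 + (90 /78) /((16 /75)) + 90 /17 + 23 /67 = -474240139 /6396624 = -74.14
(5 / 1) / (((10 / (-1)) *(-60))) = 0.01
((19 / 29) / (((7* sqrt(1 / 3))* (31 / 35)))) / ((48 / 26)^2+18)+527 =16055* sqrt(3) / 3252582+527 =527.01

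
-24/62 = -12/31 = -0.39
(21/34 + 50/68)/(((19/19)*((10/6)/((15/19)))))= 207/323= 0.64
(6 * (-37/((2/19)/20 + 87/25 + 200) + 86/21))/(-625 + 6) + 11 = 3060669667/279205521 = 10.96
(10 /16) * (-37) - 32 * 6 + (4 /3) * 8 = -4907 /24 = -204.46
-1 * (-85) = 85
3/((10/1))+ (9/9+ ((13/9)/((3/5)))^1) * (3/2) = 487/90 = 5.41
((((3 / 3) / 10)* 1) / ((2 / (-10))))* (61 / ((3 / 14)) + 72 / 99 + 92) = -6227 / 33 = -188.70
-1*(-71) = 71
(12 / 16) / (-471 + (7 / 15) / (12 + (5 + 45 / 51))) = -3420 / 2147641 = -0.00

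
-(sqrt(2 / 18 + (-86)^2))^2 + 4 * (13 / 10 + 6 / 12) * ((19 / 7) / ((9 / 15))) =-463903 / 63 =-7363.54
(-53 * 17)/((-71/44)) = 39644/71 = 558.37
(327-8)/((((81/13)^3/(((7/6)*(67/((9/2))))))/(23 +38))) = 20050417387/14348907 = 1397.35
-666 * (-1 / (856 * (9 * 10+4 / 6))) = 999 / 116416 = 0.01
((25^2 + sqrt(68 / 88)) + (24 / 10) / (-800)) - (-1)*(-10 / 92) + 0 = sqrt(374) / 22 + 14372431 / 23000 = 625.77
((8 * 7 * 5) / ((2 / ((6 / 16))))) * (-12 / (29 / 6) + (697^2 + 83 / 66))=32544262835 / 1276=25504908.18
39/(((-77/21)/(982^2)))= -112825908/11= -10256900.73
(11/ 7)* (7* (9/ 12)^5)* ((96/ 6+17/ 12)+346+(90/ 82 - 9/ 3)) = 158477715/ 167936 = 943.68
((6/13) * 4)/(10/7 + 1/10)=1.21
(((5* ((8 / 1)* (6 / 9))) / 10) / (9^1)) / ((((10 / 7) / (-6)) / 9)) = -56 / 5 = -11.20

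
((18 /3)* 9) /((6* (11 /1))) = 9 /11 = 0.82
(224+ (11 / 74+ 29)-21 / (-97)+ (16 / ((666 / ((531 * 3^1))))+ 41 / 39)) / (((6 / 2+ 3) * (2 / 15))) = 409676495 / 1119768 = 365.86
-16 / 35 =-0.46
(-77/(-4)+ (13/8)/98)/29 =15105/22736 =0.66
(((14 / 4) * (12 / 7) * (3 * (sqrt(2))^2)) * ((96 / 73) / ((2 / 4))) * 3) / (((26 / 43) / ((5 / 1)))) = 2229120 / 949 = 2348.91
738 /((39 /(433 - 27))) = 7682.77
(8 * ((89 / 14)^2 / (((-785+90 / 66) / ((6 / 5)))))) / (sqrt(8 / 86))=-261393 * sqrt(43) / 1055950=-1.62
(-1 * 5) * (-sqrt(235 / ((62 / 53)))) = 5 * sqrt(772210) / 62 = 70.87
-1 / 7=-0.14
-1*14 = -14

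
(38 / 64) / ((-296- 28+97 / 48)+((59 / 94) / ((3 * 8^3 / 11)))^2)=-12377751552 / 6712215376559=-0.00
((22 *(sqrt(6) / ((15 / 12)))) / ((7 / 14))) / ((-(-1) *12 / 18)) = 264 *sqrt(6) / 5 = 129.33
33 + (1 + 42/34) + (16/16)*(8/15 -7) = 7336/255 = 28.77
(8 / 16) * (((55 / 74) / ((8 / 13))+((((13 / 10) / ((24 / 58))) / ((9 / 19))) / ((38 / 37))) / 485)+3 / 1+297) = 5837845369 / 38761200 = 150.61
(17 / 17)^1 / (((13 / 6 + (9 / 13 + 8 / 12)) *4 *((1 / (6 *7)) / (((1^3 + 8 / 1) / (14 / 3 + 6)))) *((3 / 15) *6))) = 7371 / 3520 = 2.09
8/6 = 4/3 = 1.33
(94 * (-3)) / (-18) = 47 / 3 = 15.67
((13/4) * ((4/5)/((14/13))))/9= 169/630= 0.27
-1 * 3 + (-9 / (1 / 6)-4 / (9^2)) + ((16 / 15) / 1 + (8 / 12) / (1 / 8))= -20513 / 405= -50.65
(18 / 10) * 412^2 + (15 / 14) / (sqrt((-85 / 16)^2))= 181795944 / 595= 305539.40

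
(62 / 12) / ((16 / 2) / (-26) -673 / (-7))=2821 / 52326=0.05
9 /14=0.64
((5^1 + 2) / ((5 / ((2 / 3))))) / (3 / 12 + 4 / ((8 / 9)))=56 / 285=0.20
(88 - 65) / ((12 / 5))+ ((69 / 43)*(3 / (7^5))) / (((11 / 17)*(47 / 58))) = 42970637179 / 4483637004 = 9.58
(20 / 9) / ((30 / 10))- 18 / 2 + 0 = -8.26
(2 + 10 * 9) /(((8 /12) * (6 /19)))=437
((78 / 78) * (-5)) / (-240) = 1 / 48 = 0.02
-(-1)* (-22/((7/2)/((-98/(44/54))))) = 756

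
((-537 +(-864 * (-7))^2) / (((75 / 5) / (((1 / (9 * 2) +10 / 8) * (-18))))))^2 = 328388231389132489 / 100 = 3283882313891324.89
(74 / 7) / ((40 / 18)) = 333 / 70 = 4.76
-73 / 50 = -1.46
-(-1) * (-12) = -12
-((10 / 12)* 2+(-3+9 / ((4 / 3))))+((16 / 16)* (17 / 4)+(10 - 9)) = -1 / 6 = -0.17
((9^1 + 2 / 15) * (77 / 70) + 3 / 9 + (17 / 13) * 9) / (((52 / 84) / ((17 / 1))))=5139729 / 8450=608.25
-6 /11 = -0.55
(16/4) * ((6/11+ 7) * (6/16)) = 249/22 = 11.32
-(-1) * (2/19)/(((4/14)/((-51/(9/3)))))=-119/19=-6.26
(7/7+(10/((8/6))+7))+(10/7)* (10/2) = 317/14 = 22.64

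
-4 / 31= -0.13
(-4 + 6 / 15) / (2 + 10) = -0.30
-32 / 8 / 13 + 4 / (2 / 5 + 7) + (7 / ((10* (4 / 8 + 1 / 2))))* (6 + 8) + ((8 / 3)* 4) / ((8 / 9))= 52989 / 2405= 22.03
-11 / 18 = -0.61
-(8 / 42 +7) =-151 / 21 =-7.19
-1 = -1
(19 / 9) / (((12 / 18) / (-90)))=-285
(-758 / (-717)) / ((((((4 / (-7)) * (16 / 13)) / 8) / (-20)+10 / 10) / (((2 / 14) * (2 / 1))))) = 98540 / 327669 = 0.30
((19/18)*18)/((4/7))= 133/4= 33.25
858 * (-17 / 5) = -14586 / 5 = -2917.20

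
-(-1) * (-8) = -8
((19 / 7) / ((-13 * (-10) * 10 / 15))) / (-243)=-19 / 147420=-0.00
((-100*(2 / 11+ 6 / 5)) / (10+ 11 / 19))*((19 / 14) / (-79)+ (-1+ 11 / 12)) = 4815740 / 3668049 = 1.31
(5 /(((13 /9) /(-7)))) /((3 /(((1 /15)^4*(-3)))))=7 /14625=0.00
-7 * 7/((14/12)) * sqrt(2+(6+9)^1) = -42 * sqrt(17) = -173.17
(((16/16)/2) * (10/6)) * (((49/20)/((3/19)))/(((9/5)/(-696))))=-134995/27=-4999.81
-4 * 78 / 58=-156 / 29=-5.38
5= 5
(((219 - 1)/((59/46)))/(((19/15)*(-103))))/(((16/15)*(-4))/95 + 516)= -2820375/1117007293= -0.00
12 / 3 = 4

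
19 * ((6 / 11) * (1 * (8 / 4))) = 20.73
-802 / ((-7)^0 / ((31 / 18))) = -12431 / 9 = -1381.22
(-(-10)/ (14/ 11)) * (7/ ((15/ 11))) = 121/ 3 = 40.33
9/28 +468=13113/28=468.32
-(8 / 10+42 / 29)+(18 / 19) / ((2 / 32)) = 35566 / 2755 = 12.91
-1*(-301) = 301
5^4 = 625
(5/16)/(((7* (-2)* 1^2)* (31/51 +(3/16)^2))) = -408/11753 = -0.03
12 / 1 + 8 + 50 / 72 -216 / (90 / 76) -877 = -186967 / 180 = -1038.71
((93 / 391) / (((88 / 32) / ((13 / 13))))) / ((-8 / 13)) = -1209 / 8602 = -0.14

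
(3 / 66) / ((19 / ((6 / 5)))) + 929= 970808 / 1045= 929.00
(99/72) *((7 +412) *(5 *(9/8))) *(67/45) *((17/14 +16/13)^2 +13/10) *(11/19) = 4094647800023/201393920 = 20331.54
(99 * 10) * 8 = 7920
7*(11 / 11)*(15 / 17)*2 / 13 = 210 / 221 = 0.95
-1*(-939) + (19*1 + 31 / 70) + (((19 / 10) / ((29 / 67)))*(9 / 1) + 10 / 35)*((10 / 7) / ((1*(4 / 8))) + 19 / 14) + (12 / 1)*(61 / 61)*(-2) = 31322827 / 28420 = 1102.14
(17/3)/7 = 17/21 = 0.81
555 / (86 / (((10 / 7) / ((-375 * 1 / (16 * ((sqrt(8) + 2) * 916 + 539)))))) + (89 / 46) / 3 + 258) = 249784988976000 * sqrt(2) / 13006585964666161 + 27586986362689680 / 13006585964666161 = 2.15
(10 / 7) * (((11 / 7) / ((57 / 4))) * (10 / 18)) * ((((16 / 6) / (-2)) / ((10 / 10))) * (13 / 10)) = -11440 / 75411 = -0.15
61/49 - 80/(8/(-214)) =104921/49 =2141.24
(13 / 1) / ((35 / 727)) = 9451 / 35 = 270.03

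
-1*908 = -908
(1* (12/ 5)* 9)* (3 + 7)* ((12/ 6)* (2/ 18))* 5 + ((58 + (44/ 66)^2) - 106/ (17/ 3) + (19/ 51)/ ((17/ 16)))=728512/ 2601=280.09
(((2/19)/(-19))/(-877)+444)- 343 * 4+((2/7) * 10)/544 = -279697934343/301400344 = -927.99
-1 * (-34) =34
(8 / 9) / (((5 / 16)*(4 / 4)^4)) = 128 / 45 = 2.84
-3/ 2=-1.50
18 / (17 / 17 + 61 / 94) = 1692 / 155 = 10.92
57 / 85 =0.67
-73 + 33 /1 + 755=715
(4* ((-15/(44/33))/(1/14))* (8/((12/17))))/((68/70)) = -7350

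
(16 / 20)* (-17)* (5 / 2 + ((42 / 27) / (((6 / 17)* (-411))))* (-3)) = -34.44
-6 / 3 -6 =-8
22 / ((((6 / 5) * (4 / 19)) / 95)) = 99275 / 12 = 8272.92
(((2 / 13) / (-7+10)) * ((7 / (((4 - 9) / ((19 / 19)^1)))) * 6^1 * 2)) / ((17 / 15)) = -0.76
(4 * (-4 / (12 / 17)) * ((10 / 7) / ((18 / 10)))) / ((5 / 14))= -1360 / 27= -50.37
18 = 18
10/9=1.11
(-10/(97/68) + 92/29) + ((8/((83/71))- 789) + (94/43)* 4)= -7803280141/10039597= -777.25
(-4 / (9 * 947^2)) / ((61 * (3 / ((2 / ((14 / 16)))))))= -64 / 10339310961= -0.00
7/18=0.39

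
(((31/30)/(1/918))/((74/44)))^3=1136128400813736/6331625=179437095.66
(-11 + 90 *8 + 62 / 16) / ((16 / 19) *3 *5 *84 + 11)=108357 / 162952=0.66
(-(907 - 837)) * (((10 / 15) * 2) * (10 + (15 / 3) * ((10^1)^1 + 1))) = -18200 / 3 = -6066.67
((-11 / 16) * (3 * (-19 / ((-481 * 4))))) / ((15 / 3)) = -627 / 153920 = -0.00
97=97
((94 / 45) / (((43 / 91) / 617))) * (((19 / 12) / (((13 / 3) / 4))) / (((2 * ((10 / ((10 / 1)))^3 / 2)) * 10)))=398.64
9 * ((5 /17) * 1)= 45 /17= 2.65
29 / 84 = 0.35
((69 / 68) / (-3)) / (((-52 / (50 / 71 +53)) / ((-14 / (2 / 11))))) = -6752823 / 251056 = -26.90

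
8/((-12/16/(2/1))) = -64/3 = -21.33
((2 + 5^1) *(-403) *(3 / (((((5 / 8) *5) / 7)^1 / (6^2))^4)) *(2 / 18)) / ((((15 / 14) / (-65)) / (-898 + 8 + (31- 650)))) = -1421946693090847752192 / 390625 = -3640183534312570.25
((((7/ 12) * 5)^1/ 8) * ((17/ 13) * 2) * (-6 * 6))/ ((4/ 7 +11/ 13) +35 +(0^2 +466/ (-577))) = -7209615/ 7479088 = -0.96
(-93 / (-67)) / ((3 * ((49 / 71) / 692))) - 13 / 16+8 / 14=24356809 / 52528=463.69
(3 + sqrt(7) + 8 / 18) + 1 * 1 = 7.09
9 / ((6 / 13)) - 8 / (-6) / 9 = 1061 / 54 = 19.65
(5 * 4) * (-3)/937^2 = -60/877969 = -0.00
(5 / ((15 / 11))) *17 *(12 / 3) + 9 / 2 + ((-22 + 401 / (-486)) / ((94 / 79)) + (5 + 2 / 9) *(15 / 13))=142935655 / 593892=240.68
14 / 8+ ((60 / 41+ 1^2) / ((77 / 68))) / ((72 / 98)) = 4.71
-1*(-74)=74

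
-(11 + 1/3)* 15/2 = -85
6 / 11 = 0.55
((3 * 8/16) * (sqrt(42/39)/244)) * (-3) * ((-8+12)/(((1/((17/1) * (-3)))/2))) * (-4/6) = -306 * sqrt(182)/793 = -5.21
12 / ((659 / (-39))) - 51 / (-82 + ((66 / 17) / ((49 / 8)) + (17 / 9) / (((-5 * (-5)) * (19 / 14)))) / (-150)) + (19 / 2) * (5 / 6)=1355879654167753 / 173199742630116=7.83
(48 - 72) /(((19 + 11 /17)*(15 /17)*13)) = -1156 /10855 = -0.11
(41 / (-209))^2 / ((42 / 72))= 20172 / 305767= 0.07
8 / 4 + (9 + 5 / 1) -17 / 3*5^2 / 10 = 1.83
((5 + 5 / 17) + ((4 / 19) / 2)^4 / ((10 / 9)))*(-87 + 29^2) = 44218838196 / 11077285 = 3991.85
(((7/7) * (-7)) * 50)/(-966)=25/69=0.36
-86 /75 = -1.15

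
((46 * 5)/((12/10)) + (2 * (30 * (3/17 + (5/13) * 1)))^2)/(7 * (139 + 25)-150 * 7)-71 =-825362659/14359254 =-57.48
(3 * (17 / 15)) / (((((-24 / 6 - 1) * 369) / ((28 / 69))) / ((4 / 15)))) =-1904 / 9547875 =-0.00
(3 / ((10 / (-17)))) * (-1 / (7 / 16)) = 408 / 35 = 11.66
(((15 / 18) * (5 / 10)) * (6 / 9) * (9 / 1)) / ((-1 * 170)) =-1 / 68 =-0.01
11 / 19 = 0.58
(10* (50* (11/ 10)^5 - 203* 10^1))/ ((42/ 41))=-159856909/ 8400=-19030.58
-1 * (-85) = 85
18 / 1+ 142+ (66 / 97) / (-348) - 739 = -3257465 / 5626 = -579.00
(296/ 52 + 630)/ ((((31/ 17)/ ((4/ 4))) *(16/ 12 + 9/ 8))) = 3371712/ 23777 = 141.81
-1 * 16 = -16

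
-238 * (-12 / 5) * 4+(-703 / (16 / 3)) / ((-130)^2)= 617807811 / 270400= 2284.79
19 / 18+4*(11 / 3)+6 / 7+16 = 4105 / 126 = 32.58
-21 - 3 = -24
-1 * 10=-10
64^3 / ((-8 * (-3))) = 32768 / 3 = 10922.67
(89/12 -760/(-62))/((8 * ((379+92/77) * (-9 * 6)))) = -563563/4704609600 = -0.00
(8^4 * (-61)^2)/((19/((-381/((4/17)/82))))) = -2023705798656/19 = -106510831508.21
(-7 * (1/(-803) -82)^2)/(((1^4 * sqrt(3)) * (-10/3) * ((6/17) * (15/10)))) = 57329273519 * sqrt(3)/6448090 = 15399.48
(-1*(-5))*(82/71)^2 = 33620/5041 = 6.67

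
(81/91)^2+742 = 6151063/8281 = 742.79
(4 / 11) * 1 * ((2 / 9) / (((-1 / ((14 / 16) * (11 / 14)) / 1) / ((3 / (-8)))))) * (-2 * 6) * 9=-9 / 4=-2.25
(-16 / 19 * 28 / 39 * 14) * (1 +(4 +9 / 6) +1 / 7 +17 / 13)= -67.30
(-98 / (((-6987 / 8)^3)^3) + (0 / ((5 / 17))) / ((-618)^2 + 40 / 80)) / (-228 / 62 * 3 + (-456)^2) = 203876728832 / 127895431127655140516567641677118653269799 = 0.00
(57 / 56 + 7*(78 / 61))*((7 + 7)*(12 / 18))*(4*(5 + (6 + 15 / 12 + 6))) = 828623 / 122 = 6791.99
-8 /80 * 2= -1 /5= -0.20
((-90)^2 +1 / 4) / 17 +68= 37025 / 68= 544.49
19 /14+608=8531 /14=609.36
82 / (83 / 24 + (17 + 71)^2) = 1968 / 185939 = 0.01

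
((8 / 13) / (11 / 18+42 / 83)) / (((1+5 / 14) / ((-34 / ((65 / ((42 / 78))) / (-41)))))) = 1632786624 / 348345335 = 4.69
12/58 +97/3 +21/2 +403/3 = 30863/174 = 177.37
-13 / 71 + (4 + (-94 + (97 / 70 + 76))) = -63603 / 4970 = -12.80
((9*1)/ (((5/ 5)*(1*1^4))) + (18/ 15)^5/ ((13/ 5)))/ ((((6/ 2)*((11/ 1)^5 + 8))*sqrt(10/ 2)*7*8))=26967*sqrt(5)/ 366409225000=0.00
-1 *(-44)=44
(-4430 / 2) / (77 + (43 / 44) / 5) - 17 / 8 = -4187111 / 135864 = -30.82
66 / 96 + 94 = 1515 / 16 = 94.69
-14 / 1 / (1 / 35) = -490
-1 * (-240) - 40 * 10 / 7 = 1280 / 7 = 182.86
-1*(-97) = 97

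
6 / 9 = 2 / 3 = 0.67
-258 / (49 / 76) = -400.16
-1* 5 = -5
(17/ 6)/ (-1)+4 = 1.17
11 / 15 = 0.73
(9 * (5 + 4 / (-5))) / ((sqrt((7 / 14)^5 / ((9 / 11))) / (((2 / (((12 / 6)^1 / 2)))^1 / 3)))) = 1512 * sqrt(22) / 55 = 128.94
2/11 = 0.18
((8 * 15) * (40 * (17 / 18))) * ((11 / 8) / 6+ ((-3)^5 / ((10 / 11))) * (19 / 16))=-12941335 / 9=-1437926.11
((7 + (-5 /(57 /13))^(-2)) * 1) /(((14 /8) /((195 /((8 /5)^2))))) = 61545 /182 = 338.16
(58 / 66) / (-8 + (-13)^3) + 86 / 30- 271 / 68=-1.12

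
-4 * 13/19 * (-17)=884/19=46.53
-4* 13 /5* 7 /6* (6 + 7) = -2366 /15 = -157.73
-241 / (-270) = 241 / 270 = 0.89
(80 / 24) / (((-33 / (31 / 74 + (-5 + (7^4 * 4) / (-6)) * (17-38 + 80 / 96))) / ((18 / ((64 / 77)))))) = -188702395 / 2664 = -70834.23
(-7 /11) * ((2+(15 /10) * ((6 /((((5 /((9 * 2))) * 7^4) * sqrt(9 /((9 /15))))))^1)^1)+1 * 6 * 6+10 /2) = -301 /11 - 54 * sqrt(15) /94325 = -27.37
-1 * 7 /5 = -1.40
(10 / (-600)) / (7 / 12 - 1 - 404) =1 / 24265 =0.00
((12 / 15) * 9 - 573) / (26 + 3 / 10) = -5658 / 263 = -21.51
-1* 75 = -75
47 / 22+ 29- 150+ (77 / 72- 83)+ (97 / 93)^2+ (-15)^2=19251323 / 761112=25.29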